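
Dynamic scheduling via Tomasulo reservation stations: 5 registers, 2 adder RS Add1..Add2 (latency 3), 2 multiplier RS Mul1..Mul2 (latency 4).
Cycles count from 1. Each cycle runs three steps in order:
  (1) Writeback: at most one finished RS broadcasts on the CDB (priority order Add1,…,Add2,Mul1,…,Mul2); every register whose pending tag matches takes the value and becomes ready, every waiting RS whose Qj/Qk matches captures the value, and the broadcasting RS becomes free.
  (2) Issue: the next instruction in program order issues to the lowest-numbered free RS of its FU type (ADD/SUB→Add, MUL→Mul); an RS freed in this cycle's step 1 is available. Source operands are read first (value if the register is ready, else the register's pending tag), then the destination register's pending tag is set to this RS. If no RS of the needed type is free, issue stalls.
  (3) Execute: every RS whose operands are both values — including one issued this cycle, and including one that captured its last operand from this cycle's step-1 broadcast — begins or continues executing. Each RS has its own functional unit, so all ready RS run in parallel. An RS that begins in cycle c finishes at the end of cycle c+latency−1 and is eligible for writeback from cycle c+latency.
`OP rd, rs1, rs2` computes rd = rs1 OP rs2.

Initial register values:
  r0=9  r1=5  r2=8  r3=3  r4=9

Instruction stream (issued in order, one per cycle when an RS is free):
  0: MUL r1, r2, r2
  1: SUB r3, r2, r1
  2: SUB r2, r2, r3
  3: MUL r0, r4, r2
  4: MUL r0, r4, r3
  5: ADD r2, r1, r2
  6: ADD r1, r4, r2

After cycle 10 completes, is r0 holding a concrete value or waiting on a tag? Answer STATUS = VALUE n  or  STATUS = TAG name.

STATUS = TAG Mul1

cycle 1: issue MUL r1<-Mul1 // r0:9,r1:Mul1,r2:8,r3:3,r4:9
cycle 2: issue SUB r3<-Add1 // r0:9,r1:Mul1,r2:8,r3:Add1,r4:9
cycle 3: issue SUB r2<-Add2 // r0:9,r1:Mul1,r2:Add2,r3:Add1,r4:9
cycle 4: issue MUL r0<-Mul2 // r0:Mul2,r1:Mul1,r2:Add2,r3:Add1,r4:9
cycle 5: CDB Mul1=64; issue MUL r0<-Mul1 // r0:Mul1,r1:64,r2:Add2,r3:Add1,r4:9
cycle 6: stall // r0:Mul1,r1:64,r2:Add2,r3:Add1,r4:9
cycle 7: stall // r0:Mul1,r1:64,r2:Add2,r3:Add1,r4:9
cycle 8: CDB Add1=-56; issue ADD r2<-Add1 // r0:Mul1,r1:64,r2:Add1,r3:-56,r4:9
cycle 9: stall // r0:Mul1,r1:64,r2:Add1,r3:-56,r4:9
cycle 10: stall // r0:Mul1,r1:64,r2:Add1,r3:-56,r4:9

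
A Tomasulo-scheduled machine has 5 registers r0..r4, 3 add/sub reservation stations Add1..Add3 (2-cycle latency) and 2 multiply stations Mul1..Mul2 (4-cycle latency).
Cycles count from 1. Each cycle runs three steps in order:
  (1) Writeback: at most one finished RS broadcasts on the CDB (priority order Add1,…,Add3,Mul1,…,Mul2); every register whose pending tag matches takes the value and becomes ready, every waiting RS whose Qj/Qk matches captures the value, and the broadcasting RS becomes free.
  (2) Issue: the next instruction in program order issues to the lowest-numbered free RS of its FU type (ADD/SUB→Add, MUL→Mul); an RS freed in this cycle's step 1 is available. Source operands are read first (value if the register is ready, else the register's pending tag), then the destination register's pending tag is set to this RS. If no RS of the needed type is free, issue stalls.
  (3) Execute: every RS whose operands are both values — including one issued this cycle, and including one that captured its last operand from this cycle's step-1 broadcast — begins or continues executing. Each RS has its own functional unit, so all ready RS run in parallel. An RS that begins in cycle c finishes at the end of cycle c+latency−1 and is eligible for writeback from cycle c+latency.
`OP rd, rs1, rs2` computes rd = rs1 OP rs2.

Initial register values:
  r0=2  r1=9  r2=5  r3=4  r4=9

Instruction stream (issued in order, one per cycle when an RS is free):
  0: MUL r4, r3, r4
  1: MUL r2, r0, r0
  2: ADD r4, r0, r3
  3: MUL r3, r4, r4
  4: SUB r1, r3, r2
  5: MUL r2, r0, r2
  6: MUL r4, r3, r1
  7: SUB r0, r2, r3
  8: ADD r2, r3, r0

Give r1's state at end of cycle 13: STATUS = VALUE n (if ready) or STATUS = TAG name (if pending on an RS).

  c1: issue MUL r4<-Mul1  regs: r0:2,r1:9,r2:5,r3:4,r4:Mul1
  c2: issue MUL r2<-Mul2  regs: r0:2,r1:9,r2:Mul2,r3:4,r4:Mul1
  c3: issue ADD r4<-Add1  regs: r0:2,r1:9,r2:Mul2,r3:4,r4:Add1
  c4: stall  regs: r0:2,r1:9,r2:Mul2,r3:4,r4:Add1
  c5: CDB Add1=6; stall  regs: r0:2,r1:9,r2:Mul2,r3:4,r4:6
  c6: CDB Mul1=36; issue MUL r3<-Mul1  regs: r0:2,r1:9,r2:Mul2,r3:Mul1,r4:6
  c7: CDB Mul2=4; issue SUB r1<-Add1  regs: r0:2,r1:Add1,r2:4,r3:Mul1,r4:6
  c8: issue MUL r2<-Mul2  regs: r0:2,r1:Add1,r2:Mul2,r3:Mul1,r4:6
  c9: stall  regs: r0:2,r1:Add1,r2:Mul2,r3:Mul1,r4:6
  c10: CDB Mul1=36; issue MUL r4<-Mul1  regs: r0:2,r1:Add1,r2:Mul2,r3:36,r4:Mul1
  c11: issue SUB r0<-Add2  regs: r0:Add2,r1:Add1,r2:Mul2,r3:36,r4:Mul1
  c12: CDB Add1=32; issue ADD r2<-Add1  regs: r0:Add2,r1:32,r2:Add1,r3:36,r4:Mul1
  c13: CDB Mul2=8  regs: r0:Add2,r1:32,r2:Add1,r3:36,r4:Mul1

STATUS = VALUE 32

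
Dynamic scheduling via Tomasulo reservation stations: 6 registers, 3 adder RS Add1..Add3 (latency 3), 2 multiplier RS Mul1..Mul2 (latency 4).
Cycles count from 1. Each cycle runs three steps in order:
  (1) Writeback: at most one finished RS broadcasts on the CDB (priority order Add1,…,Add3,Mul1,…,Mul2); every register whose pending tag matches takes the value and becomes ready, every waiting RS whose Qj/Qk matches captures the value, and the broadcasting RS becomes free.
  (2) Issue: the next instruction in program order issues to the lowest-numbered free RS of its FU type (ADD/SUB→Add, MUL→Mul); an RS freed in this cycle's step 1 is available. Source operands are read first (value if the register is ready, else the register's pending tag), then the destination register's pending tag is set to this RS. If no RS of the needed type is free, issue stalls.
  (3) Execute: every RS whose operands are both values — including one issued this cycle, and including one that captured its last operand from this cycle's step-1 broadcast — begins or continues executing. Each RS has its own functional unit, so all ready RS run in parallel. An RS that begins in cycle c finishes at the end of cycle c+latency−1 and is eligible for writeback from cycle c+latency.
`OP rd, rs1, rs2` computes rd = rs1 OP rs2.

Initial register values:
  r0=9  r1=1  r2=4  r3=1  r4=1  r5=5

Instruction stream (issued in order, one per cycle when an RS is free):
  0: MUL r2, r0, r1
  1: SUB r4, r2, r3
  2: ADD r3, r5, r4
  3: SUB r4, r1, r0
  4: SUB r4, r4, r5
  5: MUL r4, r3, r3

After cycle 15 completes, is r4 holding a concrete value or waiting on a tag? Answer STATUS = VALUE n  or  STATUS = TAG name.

c1: issue MUL r2<-Mul1 | r0:9,r1:1,r2:Mul1,r3:1,r4:1,r5:5
c2: issue SUB r4<-Add1 | r0:9,r1:1,r2:Mul1,r3:1,r4:Add1,r5:5
c3: issue ADD r3<-Add2 | r0:9,r1:1,r2:Mul1,r3:Add2,r4:Add1,r5:5
c4: issue SUB r4<-Add3 | r0:9,r1:1,r2:Mul1,r3:Add2,r4:Add3,r5:5
c5: CDB Mul1=9; stall | r0:9,r1:1,r2:9,r3:Add2,r4:Add3,r5:5
c6: stall | r0:9,r1:1,r2:9,r3:Add2,r4:Add3,r5:5
c7: CDB Add3=-8; issue SUB r4<-Add3 | r0:9,r1:1,r2:9,r3:Add2,r4:Add3,r5:5
c8: CDB Add1=8; issue MUL r4<-Mul1 | r0:9,r1:1,r2:9,r3:Add2,r4:Mul1,r5:5
c9: - | r0:9,r1:1,r2:9,r3:Add2,r4:Mul1,r5:5
c10: CDB Add3=-13 | r0:9,r1:1,r2:9,r3:Add2,r4:Mul1,r5:5
c11: CDB Add2=13 | r0:9,r1:1,r2:9,r3:13,r4:Mul1,r5:5
c12: - | r0:9,r1:1,r2:9,r3:13,r4:Mul1,r5:5
c13: - | r0:9,r1:1,r2:9,r3:13,r4:Mul1,r5:5
c14: - | r0:9,r1:1,r2:9,r3:13,r4:Mul1,r5:5
c15: CDB Mul1=169 | r0:9,r1:1,r2:9,r3:13,r4:169,r5:5

STATUS = VALUE 169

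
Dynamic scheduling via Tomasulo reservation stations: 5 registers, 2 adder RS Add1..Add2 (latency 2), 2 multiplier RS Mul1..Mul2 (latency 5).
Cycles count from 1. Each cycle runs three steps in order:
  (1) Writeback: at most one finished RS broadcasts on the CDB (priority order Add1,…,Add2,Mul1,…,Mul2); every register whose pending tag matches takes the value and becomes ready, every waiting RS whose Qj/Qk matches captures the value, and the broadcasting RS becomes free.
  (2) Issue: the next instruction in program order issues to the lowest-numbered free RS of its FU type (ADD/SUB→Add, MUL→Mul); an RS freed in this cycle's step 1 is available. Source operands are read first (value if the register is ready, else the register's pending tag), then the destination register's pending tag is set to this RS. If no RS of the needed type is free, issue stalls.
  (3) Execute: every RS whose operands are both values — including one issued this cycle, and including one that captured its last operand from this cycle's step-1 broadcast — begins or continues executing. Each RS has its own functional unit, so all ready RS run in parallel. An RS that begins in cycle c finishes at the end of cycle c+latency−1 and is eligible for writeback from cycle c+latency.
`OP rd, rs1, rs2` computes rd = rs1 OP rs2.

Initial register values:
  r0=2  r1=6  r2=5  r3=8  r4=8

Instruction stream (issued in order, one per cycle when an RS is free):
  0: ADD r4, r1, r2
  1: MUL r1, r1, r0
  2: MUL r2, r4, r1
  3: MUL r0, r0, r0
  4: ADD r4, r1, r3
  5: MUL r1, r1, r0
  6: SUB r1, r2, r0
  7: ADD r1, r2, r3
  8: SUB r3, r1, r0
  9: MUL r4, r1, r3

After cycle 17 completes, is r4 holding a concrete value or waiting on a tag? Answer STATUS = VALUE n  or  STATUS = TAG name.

c1: issue ADD r4<-Add1 | r0:2,r1:6,r2:5,r3:8,r4:Add1
c2: issue MUL r1<-Mul1 | r0:2,r1:Mul1,r2:5,r3:8,r4:Add1
c3: CDB Add1=11; issue MUL r2<-Mul2 | r0:2,r1:Mul1,r2:Mul2,r3:8,r4:11
c4: stall | r0:2,r1:Mul1,r2:Mul2,r3:8,r4:11
c5: stall | r0:2,r1:Mul1,r2:Mul2,r3:8,r4:11
c6: stall | r0:2,r1:Mul1,r2:Mul2,r3:8,r4:11
c7: CDB Mul1=12; issue MUL r0<-Mul1 | r0:Mul1,r1:12,r2:Mul2,r3:8,r4:11
c8: issue ADD r4<-Add1 | r0:Mul1,r1:12,r2:Mul2,r3:8,r4:Add1
c9: stall | r0:Mul1,r1:12,r2:Mul2,r3:8,r4:Add1
c10: CDB Add1=20; stall | r0:Mul1,r1:12,r2:Mul2,r3:8,r4:20
c11: stall | r0:Mul1,r1:12,r2:Mul2,r3:8,r4:20
c12: CDB Mul1=4; issue MUL r1<-Mul1 | r0:4,r1:Mul1,r2:Mul2,r3:8,r4:20
c13: CDB Mul2=132; issue SUB r1<-Add1 | r0:4,r1:Add1,r2:132,r3:8,r4:20
c14: issue ADD r1<-Add2 | r0:4,r1:Add2,r2:132,r3:8,r4:20
c15: CDB Add1=128; issue SUB r3<-Add1 | r0:4,r1:Add2,r2:132,r3:Add1,r4:20
c16: CDB Add2=140; issue MUL r4<-Mul2 | r0:4,r1:140,r2:132,r3:Add1,r4:Mul2
c17: CDB Mul1=48 | r0:4,r1:140,r2:132,r3:Add1,r4:Mul2

STATUS = TAG Mul2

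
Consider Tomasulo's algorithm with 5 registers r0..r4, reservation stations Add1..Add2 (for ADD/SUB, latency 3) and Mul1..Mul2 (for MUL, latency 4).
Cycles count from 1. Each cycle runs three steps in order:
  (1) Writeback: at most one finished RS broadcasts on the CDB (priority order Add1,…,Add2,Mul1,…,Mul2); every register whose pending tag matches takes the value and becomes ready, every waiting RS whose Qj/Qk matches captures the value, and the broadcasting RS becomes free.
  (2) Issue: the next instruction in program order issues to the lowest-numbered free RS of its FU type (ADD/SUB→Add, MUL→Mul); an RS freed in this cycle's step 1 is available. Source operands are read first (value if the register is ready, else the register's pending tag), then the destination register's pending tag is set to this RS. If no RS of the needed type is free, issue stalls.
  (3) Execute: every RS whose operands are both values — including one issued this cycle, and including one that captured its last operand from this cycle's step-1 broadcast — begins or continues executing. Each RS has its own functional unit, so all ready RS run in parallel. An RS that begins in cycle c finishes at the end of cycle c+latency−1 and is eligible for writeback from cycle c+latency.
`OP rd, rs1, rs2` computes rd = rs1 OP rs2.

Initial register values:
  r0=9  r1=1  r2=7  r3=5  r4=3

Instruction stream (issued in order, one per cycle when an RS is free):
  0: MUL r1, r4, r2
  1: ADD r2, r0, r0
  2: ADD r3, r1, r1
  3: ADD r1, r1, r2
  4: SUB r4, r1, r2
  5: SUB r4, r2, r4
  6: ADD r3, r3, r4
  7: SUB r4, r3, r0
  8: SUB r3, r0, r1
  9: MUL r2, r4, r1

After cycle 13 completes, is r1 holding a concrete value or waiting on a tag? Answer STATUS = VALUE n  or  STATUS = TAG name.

c1: issue MUL r1<-Mul1 | r0:9,r1:Mul1,r2:7,r3:5,r4:3
c2: issue ADD r2<-Add1 | r0:9,r1:Mul1,r2:Add1,r3:5,r4:3
c3: issue ADD r3<-Add2 | r0:9,r1:Mul1,r2:Add1,r3:Add2,r4:3
c4: stall | r0:9,r1:Mul1,r2:Add1,r3:Add2,r4:3
c5: CDB Add1=18; issue ADD r1<-Add1 | r0:9,r1:Add1,r2:18,r3:Add2,r4:3
c6: CDB Mul1=21; stall | r0:9,r1:Add1,r2:18,r3:Add2,r4:3
c7: stall | r0:9,r1:Add1,r2:18,r3:Add2,r4:3
c8: stall | r0:9,r1:Add1,r2:18,r3:Add2,r4:3
c9: CDB Add1=39; issue SUB r4<-Add1 | r0:9,r1:39,r2:18,r3:Add2,r4:Add1
c10: CDB Add2=42; issue SUB r4<-Add2 | r0:9,r1:39,r2:18,r3:42,r4:Add2
c11: stall | r0:9,r1:39,r2:18,r3:42,r4:Add2
c12: CDB Add1=21; issue ADD r3<-Add1 | r0:9,r1:39,r2:18,r3:Add1,r4:Add2
c13: stall | r0:9,r1:39,r2:18,r3:Add1,r4:Add2

STATUS = VALUE 39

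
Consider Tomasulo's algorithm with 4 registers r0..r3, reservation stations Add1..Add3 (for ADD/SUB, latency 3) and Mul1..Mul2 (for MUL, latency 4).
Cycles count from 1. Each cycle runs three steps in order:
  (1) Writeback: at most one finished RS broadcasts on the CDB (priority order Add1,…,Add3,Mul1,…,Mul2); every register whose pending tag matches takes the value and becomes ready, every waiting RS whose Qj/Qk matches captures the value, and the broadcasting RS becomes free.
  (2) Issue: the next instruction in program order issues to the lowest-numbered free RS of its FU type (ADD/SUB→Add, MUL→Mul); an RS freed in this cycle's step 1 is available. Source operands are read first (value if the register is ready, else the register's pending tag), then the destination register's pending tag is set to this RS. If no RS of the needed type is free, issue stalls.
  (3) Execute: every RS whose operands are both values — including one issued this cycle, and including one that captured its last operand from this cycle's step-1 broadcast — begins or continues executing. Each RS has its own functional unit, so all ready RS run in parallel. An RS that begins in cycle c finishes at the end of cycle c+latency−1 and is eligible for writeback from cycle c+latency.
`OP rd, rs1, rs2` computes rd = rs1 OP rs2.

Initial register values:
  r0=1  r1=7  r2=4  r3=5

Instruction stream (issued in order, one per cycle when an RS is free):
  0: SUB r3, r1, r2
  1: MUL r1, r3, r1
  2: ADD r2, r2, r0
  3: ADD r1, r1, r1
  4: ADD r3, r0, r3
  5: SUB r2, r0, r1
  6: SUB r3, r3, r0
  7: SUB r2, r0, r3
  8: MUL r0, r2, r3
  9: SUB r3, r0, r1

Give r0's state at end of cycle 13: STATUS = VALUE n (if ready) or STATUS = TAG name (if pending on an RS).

  c1: issue SUB r3<-Add1  regs: r0:1,r1:7,r2:4,r3:Add1
  c2: issue MUL r1<-Mul1  regs: r0:1,r1:Mul1,r2:4,r3:Add1
  c3: issue ADD r2<-Add2  regs: r0:1,r1:Mul1,r2:Add2,r3:Add1
  c4: CDB Add1=3; issue ADD r1<-Add1  regs: r0:1,r1:Add1,r2:Add2,r3:3
  c5: issue ADD r3<-Add3  regs: r0:1,r1:Add1,r2:Add2,r3:Add3
  c6: CDB Add2=5; issue SUB r2<-Add2  regs: r0:1,r1:Add1,r2:Add2,r3:Add3
  c7: stall  regs: r0:1,r1:Add1,r2:Add2,r3:Add3
  c8: CDB Add3=4; issue SUB r3<-Add3  regs: r0:1,r1:Add1,r2:Add2,r3:Add3
  c9: CDB Mul1=21; stall  regs: r0:1,r1:Add1,r2:Add2,r3:Add3
  c10: stall  regs: r0:1,r1:Add1,r2:Add2,r3:Add3
  c11: CDB Add3=3; issue SUB r2<-Add3  regs: r0:1,r1:Add1,r2:Add3,r3:3
  c12: CDB Add1=42; issue MUL r0<-Mul1  regs: r0:Mul1,r1:42,r2:Add3,r3:3
  c13: issue SUB r3<-Add1  regs: r0:Mul1,r1:42,r2:Add3,r3:Add1

STATUS = TAG Mul1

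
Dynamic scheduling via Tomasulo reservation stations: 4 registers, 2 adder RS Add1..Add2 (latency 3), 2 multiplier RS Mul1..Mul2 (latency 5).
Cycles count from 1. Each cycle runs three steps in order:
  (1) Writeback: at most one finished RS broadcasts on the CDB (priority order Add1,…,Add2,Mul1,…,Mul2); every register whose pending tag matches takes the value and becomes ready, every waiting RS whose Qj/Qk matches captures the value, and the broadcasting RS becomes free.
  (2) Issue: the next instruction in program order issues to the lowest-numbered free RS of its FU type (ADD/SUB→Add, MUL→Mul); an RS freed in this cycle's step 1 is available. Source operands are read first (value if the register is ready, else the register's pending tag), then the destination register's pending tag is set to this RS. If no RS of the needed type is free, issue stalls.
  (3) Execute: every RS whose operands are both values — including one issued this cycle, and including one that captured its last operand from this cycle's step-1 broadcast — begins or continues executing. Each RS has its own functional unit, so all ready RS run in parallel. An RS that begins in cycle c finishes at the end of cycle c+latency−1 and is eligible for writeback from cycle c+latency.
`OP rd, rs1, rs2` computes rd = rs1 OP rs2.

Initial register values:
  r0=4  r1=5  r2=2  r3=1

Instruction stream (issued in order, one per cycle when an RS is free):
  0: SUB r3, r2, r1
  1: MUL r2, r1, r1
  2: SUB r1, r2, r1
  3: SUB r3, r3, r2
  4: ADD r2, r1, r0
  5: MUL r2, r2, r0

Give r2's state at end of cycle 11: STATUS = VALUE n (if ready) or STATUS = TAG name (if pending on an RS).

STATUS = TAG Mul1

cycle 1: issue SUB r3<-Add1 // r0:4,r1:5,r2:2,r3:Add1
cycle 2: issue MUL r2<-Mul1 // r0:4,r1:5,r2:Mul1,r3:Add1
cycle 3: issue SUB r1<-Add2 // r0:4,r1:Add2,r2:Mul1,r3:Add1
cycle 4: CDB Add1=-3; issue SUB r3<-Add1 // r0:4,r1:Add2,r2:Mul1,r3:Add1
cycle 5: stall // r0:4,r1:Add2,r2:Mul1,r3:Add1
cycle 6: stall // r0:4,r1:Add2,r2:Mul1,r3:Add1
cycle 7: CDB Mul1=25; stall // r0:4,r1:Add2,r2:25,r3:Add1
cycle 8: stall // r0:4,r1:Add2,r2:25,r3:Add1
cycle 9: stall // r0:4,r1:Add2,r2:25,r3:Add1
cycle 10: CDB Add1=-28; issue ADD r2<-Add1 // r0:4,r1:Add2,r2:Add1,r3:-28
cycle 11: CDB Add2=20; issue MUL r2<-Mul1 // r0:4,r1:20,r2:Mul1,r3:-28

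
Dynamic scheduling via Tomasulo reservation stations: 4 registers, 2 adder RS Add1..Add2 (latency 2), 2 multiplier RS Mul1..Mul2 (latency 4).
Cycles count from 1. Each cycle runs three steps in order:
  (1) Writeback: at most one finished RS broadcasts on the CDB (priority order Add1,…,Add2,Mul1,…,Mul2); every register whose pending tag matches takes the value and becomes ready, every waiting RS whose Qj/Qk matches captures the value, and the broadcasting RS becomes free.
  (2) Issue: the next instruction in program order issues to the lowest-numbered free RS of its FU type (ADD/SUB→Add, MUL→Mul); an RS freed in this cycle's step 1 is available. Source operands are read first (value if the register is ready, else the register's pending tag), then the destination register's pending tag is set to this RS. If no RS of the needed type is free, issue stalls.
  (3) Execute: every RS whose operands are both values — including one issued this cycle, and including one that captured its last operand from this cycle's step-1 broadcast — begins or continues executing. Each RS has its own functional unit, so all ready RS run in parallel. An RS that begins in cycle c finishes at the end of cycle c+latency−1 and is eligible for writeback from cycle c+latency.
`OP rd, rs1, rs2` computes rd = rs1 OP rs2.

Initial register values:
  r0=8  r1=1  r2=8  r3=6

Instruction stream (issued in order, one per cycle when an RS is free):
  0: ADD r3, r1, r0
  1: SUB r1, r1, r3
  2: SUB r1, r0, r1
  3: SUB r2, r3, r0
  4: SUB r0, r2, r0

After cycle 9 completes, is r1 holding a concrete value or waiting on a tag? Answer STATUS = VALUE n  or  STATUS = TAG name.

  c1: issue ADD r3<-Add1  regs: r0:8,r1:1,r2:8,r3:Add1
  c2: issue SUB r1<-Add2  regs: r0:8,r1:Add2,r2:8,r3:Add1
  c3: CDB Add1=9; issue SUB r1<-Add1  regs: r0:8,r1:Add1,r2:8,r3:9
  c4: stall  regs: r0:8,r1:Add1,r2:8,r3:9
  c5: CDB Add2=-8; issue SUB r2<-Add2  regs: r0:8,r1:Add1,r2:Add2,r3:9
  c6: stall  regs: r0:8,r1:Add1,r2:Add2,r3:9
  c7: CDB Add1=16; issue SUB r0<-Add1  regs: r0:Add1,r1:16,r2:Add2,r3:9
  c8: CDB Add2=1  regs: r0:Add1,r1:16,r2:1,r3:9
  c9: -  regs: r0:Add1,r1:16,r2:1,r3:9

STATUS = VALUE 16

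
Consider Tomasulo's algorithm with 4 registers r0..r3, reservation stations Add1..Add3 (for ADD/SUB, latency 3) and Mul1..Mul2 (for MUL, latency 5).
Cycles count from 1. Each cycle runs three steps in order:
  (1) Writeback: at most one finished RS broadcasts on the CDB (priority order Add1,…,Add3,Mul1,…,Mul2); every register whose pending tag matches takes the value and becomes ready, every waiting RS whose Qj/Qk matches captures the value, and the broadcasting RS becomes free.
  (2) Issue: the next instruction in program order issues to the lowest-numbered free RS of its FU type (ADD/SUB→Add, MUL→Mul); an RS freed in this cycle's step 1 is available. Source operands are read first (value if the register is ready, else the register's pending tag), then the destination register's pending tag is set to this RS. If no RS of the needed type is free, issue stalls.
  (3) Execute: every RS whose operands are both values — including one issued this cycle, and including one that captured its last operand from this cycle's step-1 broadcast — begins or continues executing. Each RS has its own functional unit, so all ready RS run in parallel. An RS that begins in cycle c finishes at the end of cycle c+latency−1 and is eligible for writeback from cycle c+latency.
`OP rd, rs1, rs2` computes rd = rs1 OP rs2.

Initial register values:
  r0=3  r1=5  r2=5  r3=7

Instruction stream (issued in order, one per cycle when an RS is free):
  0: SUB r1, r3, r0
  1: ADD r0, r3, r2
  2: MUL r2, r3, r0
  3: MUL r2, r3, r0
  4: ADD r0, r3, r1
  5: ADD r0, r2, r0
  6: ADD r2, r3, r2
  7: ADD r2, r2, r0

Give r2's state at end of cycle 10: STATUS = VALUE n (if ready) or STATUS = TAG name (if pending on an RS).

STATUS = TAG Add1

c1: issue SUB r1<-Add1 | r0:3,r1:Add1,r2:5,r3:7
c2: issue ADD r0<-Add2 | r0:Add2,r1:Add1,r2:5,r3:7
c3: issue MUL r2<-Mul1 | r0:Add2,r1:Add1,r2:Mul1,r3:7
c4: CDB Add1=4; issue MUL r2<-Mul2 | r0:Add2,r1:4,r2:Mul2,r3:7
c5: CDB Add2=12; issue ADD r0<-Add1 | r0:Add1,r1:4,r2:Mul2,r3:7
c6: issue ADD r0<-Add2 | r0:Add2,r1:4,r2:Mul2,r3:7
c7: issue ADD r2<-Add3 | r0:Add2,r1:4,r2:Add3,r3:7
c8: CDB Add1=11; issue ADD r2<-Add1 | r0:Add2,r1:4,r2:Add1,r3:7
c9: - | r0:Add2,r1:4,r2:Add1,r3:7
c10: CDB Mul1=84 | r0:Add2,r1:4,r2:Add1,r3:7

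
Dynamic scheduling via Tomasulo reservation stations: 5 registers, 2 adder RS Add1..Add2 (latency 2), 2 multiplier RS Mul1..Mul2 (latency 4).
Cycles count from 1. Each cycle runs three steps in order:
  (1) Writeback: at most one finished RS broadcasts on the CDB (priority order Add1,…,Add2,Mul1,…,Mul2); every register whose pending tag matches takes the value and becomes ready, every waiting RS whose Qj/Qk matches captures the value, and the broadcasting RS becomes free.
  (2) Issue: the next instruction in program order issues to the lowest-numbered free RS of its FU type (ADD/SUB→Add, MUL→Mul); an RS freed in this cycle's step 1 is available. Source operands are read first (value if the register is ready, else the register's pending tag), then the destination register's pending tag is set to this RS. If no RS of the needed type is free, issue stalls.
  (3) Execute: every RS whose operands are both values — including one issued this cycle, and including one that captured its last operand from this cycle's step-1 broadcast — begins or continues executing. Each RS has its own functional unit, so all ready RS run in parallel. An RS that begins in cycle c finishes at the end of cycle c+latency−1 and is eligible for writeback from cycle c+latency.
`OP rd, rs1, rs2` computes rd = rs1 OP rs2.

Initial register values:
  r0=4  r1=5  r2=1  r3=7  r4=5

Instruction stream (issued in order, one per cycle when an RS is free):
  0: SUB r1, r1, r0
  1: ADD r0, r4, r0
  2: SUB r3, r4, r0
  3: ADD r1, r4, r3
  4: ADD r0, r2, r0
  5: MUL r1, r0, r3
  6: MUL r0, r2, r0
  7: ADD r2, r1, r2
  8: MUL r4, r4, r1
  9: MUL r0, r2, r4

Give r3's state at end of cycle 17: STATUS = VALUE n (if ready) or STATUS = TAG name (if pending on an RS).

STATUS = VALUE -4

  c1: issue SUB r1<-Add1  regs: r0:4,r1:Add1,r2:1,r3:7,r4:5
  c2: issue ADD r0<-Add2  regs: r0:Add2,r1:Add1,r2:1,r3:7,r4:5
  c3: CDB Add1=1; issue SUB r3<-Add1  regs: r0:Add2,r1:1,r2:1,r3:Add1,r4:5
  c4: CDB Add2=9; issue ADD r1<-Add2  regs: r0:9,r1:Add2,r2:1,r3:Add1,r4:5
  c5: stall  regs: r0:9,r1:Add2,r2:1,r3:Add1,r4:5
  c6: CDB Add1=-4; issue ADD r0<-Add1  regs: r0:Add1,r1:Add2,r2:1,r3:-4,r4:5
  c7: issue MUL r1<-Mul1  regs: r0:Add1,r1:Mul1,r2:1,r3:-4,r4:5
  c8: CDB Add1=10; issue MUL r0<-Mul2  regs: r0:Mul2,r1:Mul1,r2:1,r3:-4,r4:5
  c9: CDB Add2=1; issue ADD r2<-Add1  regs: r0:Mul2,r1:Mul1,r2:Add1,r3:-4,r4:5
  c10: stall  regs: r0:Mul2,r1:Mul1,r2:Add1,r3:-4,r4:5
  c11: stall  regs: r0:Mul2,r1:Mul1,r2:Add1,r3:-4,r4:5
  c12: CDB Mul1=-40; issue MUL r4<-Mul1  regs: r0:Mul2,r1:-40,r2:Add1,r3:-4,r4:Mul1
  c13: CDB Mul2=10; issue MUL r0<-Mul2  regs: r0:Mul2,r1:-40,r2:Add1,r3:-4,r4:Mul1
  c14: CDB Add1=-39  regs: r0:Mul2,r1:-40,r2:-39,r3:-4,r4:Mul1
  c15: -  regs: r0:Mul2,r1:-40,r2:-39,r3:-4,r4:Mul1
  c16: CDB Mul1=-200  regs: r0:Mul2,r1:-40,r2:-39,r3:-4,r4:-200
  c17: -  regs: r0:Mul2,r1:-40,r2:-39,r3:-4,r4:-200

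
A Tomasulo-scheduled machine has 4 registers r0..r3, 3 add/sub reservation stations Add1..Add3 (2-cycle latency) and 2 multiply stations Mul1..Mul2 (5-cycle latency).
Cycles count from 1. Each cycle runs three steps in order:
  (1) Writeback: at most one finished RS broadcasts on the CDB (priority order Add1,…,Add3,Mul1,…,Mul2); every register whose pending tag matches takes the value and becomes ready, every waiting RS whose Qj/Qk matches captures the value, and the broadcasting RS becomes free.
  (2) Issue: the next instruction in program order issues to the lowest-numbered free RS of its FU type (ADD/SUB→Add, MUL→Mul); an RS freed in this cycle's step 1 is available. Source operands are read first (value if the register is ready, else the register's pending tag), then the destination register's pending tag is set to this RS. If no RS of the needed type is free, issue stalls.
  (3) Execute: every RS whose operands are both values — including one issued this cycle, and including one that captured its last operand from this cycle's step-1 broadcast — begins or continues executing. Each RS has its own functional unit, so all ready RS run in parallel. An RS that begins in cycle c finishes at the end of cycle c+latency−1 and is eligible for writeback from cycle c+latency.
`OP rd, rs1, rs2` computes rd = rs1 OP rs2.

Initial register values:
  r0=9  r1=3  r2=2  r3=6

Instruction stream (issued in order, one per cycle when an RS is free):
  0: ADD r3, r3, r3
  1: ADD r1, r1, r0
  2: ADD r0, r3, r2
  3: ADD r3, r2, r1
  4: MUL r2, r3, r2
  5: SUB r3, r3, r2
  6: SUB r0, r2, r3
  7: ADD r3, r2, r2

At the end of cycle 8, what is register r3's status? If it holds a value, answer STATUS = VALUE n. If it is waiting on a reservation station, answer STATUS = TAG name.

c1: issue ADD r3<-Add1 | r0:9,r1:3,r2:2,r3:Add1
c2: issue ADD r1<-Add2 | r0:9,r1:Add2,r2:2,r3:Add1
c3: CDB Add1=12; issue ADD r0<-Add1 | r0:Add1,r1:Add2,r2:2,r3:12
c4: CDB Add2=12; issue ADD r3<-Add2 | r0:Add1,r1:12,r2:2,r3:Add2
c5: CDB Add1=14; issue MUL r2<-Mul1 | r0:14,r1:12,r2:Mul1,r3:Add2
c6: CDB Add2=14; issue SUB r3<-Add1 | r0:14,r1:12,r2:Mul1,r3:Add1
c7: issue SUB r0<-Add2 | r0:Add2,r1:12,r2:Mul1,r3:Add1
c8: issue ADD r3<-Add3 | r0:Add2,r1:12,r2:Mul1,r3:Add3

STATUS = TAG Add3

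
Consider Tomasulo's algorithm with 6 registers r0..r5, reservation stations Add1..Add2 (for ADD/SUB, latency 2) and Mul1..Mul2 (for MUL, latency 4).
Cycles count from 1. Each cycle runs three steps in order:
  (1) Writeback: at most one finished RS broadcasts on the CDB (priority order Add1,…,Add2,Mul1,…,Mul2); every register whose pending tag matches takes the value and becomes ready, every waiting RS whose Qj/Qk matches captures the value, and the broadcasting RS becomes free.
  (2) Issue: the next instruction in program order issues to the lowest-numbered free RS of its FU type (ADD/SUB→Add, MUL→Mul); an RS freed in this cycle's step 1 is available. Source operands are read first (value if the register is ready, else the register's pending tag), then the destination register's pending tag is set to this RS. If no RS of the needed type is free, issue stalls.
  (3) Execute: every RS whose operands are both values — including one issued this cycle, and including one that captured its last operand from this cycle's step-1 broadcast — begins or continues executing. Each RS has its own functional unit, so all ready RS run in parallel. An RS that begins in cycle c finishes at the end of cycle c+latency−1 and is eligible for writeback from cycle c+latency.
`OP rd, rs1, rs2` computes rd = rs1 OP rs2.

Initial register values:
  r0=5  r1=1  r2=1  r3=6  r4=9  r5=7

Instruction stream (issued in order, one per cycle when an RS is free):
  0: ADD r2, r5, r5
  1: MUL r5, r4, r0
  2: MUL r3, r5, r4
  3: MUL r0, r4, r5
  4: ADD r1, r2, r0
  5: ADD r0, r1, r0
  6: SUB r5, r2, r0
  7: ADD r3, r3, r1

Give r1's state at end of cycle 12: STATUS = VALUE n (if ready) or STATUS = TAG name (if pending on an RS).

STATUS = VALUE 419

c1: issue ADD r2<-Add1 | r0:5,r1:1,r2:Add1,r3:6,r4:9,r5:7
c2: issue MUL r5<-Mul1 | r0:5,r1:1,r2:Add1,r3:6,r4:9,r5:Mul1
c3: CDB Add1=14; issue MUL r3<-Mul2 | r0:5,r1:1,r2:14,r3:Mul2,r4:9,r5:Mul1
c4: stall | r0:5,r1:1,r2:14,r3:Mul2,r4:9,r5:Mul1
c5: stall | r0:5,r1:1,r2:14,r3:Mul2,r4:9,r5:Mul1
c6: CDB Mul1=45; issue MUL r0<-Mul1 | r0:Mul1,r1:1,r2:14,r3:Mul2,r4:9,r5:45
c7: issue ADD r1<-Add1 | r0:Mul1,r1:Add1,r2:14,r3:Mul2,r4:9,r5:45
c8: issue ADD r0<-Add2 | r0:Add2,r1:Add1,r2:14,r3:Mul2,r4:9,r5:45
c9: stall | r0:Add2,r1:Add1,r2:14,r3:Mul2,r4:9,r5:45
c10: CDB Mul1=405; stall | r0:Add2,r1:Add1,r2:14,r3:Mul2,r4:9,r5:45
c11: CDB Mul2=405; stall | r0:Add2,r1:Add1,r2:14,r3:405,r4:9,r5:45
c12: CDB Add1=419; issue SUB r5<-Add1 | r0:Add2,r1:419,r2:14,r3:405,r4:9,r5:Add1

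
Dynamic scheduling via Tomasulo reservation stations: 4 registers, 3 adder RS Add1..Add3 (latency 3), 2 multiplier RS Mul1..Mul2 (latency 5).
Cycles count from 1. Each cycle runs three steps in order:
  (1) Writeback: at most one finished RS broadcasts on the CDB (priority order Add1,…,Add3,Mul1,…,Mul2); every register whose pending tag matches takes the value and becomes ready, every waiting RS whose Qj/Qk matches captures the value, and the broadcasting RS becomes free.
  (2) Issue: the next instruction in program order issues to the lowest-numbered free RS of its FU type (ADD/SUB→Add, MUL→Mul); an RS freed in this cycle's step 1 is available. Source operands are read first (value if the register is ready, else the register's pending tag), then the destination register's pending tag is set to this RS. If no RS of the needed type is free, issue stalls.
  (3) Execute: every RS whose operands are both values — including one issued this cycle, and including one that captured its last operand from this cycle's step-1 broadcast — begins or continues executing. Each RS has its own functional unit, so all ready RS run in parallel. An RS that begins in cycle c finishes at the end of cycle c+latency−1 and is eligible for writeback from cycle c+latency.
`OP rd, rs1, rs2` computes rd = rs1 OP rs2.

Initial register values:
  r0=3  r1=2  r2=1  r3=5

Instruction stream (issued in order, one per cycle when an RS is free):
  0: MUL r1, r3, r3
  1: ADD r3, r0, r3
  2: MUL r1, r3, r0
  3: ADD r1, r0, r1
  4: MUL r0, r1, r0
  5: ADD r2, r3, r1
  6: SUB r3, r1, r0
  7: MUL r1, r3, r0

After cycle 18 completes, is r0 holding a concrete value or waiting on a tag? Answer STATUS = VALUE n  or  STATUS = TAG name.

STATUS = VALUE 81

  c1: issue MUL r1<-Mul1  regs: r0:3,r1:Mul1,r2:1,r3:5
  c2: issue ADD r3<-Add1  regs: r0:3,r1:Mul1,r2:1,r3:Add1
  c3: issue MUL r1<-Mul2  regs: r0:3,r1:Mul2,r2:1,r3:Add1
  c4: issue ADD r1<-Add2  regs: r0:3,r1:Add2,r2:1,r3:Add1
  c5: CDB Add1=8; stall  regs: r0:3,r1:Add2,r2:1,r3:8
  c6: CDB Mul1=25; issue MUL r0<-Mul1  regs: r0:Mul1,r1:Add2,r2:1,r3:8
  c7: issue ADD r2<-Add1  regs: r0:Mul1,r1:Add2,r2:Add1,r3:8
  c8: issue SUB r3<-Add3  regs: r0:Mul1,r1:Add2,r2:Add1,r3:Add3
  c9: stall  regs: r0:Mul1,r1:Add2,r2:Add1,r3:Add3
  c10: CDB Mul2=24; issue MUL r1<-Mul2  regs: r0:Mul1,r1:Mul2,r2:Add1,r3:Add3
  c11: -  regs: r0:Mul1,r1:Mul2,r2:Add1,r3:Add3
  c12: -  regs: r0:Mul1,r1:Mul2,r2:Add1,r3:Add3
  c13: CDB Add2=27  regs: r0:Mul1,r1:Mul2,r2:Add1,r3:Add3
  c14: -  regs: r0:Mul1,r1:Mul2,r2:Add1,r3:Add3
  c15: -  regs: r0:Mul1,r1:Mul2,r2:Add1,r3:Add3
  c16: CDB Add1=35  regs: r0:Mul1,r1:Mul2,r2:35,r3:Add3
  c17: -  regs: r0:Mul1,r1:Mul2,r2:35,r3:Add3
  c18: CDB Mul1=81  regs: r0:81,r1:Mul2,r2:35,r3:Add3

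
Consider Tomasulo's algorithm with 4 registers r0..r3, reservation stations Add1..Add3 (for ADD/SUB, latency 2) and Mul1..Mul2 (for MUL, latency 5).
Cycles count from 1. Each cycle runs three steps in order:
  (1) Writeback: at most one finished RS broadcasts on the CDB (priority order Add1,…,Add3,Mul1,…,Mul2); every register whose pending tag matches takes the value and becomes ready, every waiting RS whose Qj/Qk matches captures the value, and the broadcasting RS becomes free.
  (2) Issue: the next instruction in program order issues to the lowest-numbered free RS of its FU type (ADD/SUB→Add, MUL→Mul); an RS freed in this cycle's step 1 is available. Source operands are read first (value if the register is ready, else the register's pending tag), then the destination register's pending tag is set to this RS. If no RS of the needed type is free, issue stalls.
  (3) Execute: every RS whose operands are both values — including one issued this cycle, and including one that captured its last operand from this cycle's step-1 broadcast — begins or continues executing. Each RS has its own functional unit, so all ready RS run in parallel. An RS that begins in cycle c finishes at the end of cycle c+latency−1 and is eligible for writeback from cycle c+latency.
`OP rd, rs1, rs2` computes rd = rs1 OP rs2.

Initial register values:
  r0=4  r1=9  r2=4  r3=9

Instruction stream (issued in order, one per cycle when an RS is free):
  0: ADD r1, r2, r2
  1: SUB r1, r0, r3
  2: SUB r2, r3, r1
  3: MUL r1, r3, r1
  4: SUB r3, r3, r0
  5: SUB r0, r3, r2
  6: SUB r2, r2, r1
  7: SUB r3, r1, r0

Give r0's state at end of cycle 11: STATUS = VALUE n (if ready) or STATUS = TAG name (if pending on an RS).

STATUS = VALUE -9

  c1: issue ADD r1<-Add1  regs: r0:4,r1:Add1,r2:4,r3:9
  c2: issue SUB r1<-Add2  regs: r0:4,r1:Add2,r2:4,r3:9
  c3: CDB Add1=8; issue SUB r2<-Add1  regs: r0:4,r1:Add2,r2:Add1,r3:9
  c4: CDB Add2=-5; issue MUL r1<-Mul1  regs: r0:4,r1:Mul1,r2:Add1,r3:9
  c5: issue SUB r3<-Add2  regs: r0:4,r1:Mul1,r2:Add1,r3:Add2
  c6: CDB Add1=14; issue SUB r0<-Add1  regs: r0:Add1,r1:Mul1,r2:14,r3:Add2
  c7: CDB Add2=5; issue SUB r2<-Add2  regs: r0:Add1,r1:Mul1,r2:Add2,r3:5
  c8: issue SUB r3<-Add3  regs: r0:Add1,r1:Mul1,r2:Add2,r3:Add3
  c9: CDB Add1=-9  regs: r0:-9,r1:Mul1,r2:Add2,r3:Add3
  c10: CDB Mul1=-45  regs: r0:-9,r1:-45,r2:Add2,r3:Add3
  c11: -  regs: r0:-9,r1:-45,r2:Add2,r3:Add3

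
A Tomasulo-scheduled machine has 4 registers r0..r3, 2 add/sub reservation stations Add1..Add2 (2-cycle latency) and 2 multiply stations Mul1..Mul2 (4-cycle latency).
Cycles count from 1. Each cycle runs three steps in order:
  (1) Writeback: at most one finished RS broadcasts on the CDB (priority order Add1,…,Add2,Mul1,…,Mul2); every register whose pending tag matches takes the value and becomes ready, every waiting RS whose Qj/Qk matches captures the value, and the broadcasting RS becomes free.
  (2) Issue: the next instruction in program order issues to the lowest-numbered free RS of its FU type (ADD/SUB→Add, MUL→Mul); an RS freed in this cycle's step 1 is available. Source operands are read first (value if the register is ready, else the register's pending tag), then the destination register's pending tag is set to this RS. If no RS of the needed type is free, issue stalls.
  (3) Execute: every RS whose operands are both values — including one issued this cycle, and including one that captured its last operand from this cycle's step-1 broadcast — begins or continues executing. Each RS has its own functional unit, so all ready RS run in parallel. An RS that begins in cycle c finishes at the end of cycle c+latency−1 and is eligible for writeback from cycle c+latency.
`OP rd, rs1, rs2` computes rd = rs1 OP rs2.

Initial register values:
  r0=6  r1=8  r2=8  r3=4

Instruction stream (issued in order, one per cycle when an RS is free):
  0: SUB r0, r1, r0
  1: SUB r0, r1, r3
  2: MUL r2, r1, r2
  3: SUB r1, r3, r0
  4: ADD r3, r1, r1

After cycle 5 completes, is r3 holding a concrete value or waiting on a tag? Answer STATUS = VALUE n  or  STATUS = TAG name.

STATUS = TAG Add2

c1: issue SUB r0<-Add1 | r0:Add1,r1:8,r2:8,r3:4
c2: issue SUB r0<-Add2 | r0:Add2,r1:8,r2:8,r3:4
c3: CDB Add1=2; issue MUL r2<-Mul1 | r0:Add2,r1:8,r2:Mul1,r3:4
c4: CDB Add2=4; issue SUB r1<-Add1 | r0:4,r1:Add1,r2:Mul1,r3:4
c5: issue ADD r3<-Add2 | r0:4,r1:Add1,r2:Mul1,r3:Add2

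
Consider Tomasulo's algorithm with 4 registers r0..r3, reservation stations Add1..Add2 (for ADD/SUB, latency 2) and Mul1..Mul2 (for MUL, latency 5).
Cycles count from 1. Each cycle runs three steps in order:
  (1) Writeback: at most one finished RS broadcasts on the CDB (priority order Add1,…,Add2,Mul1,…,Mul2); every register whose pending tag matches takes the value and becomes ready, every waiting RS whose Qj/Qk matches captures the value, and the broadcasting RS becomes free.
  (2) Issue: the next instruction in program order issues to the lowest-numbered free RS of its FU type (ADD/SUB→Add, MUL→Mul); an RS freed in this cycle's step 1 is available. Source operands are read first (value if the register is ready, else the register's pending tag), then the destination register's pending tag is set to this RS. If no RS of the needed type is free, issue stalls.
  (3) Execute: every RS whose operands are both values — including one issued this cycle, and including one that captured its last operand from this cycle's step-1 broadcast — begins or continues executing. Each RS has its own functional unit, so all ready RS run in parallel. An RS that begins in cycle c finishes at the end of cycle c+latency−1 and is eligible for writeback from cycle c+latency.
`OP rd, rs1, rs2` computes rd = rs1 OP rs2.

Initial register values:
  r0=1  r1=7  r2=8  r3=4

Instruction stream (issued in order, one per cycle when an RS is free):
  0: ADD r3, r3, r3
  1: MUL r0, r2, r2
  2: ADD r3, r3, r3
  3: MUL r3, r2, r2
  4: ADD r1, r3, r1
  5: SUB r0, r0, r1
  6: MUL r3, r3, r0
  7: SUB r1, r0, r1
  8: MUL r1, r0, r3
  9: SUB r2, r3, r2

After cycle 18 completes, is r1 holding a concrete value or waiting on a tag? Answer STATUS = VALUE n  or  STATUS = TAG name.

STATUS = TAG Mul2

c1: issue ADD r3<-Add1 | r0:1,r1:7,r2:8,r3:Add1
c2: issue MUL r0<-Mul1 | r0:Mul1,r1:7,r2:8,r3:Add1
c3: CDB Add1=8; issue ADD r3<-Add1 | r0:Mul1,r1:7,r2:8,r3:Add1
c4: issue MUL r3<-Mul2 | r0:Mul1,r1:7,r2:8,r3:Mul2
c5: CDB Add1=16; issue ADD r1<-Add1 | r0:Mul1,r1:Add1,r2:8,r3:Mul2
c6: issue SUB r0<-Add2 | r0:Add2,r1:Add1,r2:8,r3:Mul2
c7: CDB Mul1=64; issue MUL r3<-Mul1 | r0:Add2,r1:Add1,r2:8,r3:Mul1
c8: stall | r0:Add2,r1:Add1,r2:8,r3:Mul1
c9: CDB Mul2=64; stall | r0:Add2,r1:Add1,r2:8,r3:Mul1
c10: stall | r0:Add2,r1:Add1,r2:8,r3:Mul1
c11: CDB Add1=71; issue SUB r1<-Add1 | r0:Add2,r1:Add1,r2:8,r3:Mul1
c12: issue MUL r1<-Mul2 | r0:Add2,r1:Mul2,r2:8,r3:Mul1
c13: CDB Add2=-7; issue SUB r2<-Add2 | r0:-7,r1:Mul2,r2:Add2,r3:Mul1
c14: - | r0:-7,r1:Mul2,r2:Add2,r3:Mul1
c15: CDB Add1=-78 | r0:-7,r1:Mul2,r2:Add2,r3:Mul1
c16: - | r0:-7,r1:Mul2,r2:Add2,r3:Mul1
c17: - | r0:-7,r1:Mul2,r2:Add2,r3:Mul1
c18: CDB Mul1=-448 | r0:-7,r1:Mul2,r2:Add2,r3:-448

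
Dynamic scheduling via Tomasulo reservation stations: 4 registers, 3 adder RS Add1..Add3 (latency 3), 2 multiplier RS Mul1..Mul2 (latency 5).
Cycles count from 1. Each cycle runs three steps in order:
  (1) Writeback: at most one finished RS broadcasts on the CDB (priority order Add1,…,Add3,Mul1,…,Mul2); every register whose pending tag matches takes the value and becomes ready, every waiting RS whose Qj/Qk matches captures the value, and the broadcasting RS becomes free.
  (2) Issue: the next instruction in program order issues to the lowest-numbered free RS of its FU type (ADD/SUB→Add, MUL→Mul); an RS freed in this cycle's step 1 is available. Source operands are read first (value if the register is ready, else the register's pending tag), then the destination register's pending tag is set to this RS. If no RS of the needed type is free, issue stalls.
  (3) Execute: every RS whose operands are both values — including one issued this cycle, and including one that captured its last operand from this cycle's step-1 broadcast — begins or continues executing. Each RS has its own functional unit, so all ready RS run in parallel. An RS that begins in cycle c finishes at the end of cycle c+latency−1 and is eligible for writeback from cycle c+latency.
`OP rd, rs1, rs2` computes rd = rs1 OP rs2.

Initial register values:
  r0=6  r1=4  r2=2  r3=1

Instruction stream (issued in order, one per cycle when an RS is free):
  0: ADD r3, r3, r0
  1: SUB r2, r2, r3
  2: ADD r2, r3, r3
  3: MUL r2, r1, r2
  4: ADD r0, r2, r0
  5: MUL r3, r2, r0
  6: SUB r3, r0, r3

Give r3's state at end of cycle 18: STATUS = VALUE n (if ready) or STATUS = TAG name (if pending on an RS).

STATUS = TAG Add2

  c1: issue ADD r3<-Add1  regs: r0:6,r1:4,r2:2,r3:Add1
  c2: issue SUB r2<-Add2  regs: r0:6,r1:4,r2:Add2,r3:Add1
  c3: issue ADD r2<-Add3  regs: r0:6,r1:4,r2:Add3,r3:Add1
  c4: CDB Add1=7; issue MUL r2<-Mul1  regs: r0:6,r1:4,r2:Mul1,r3:7
  c5: issue ADD r0<-Add1  regs: r0:Add1,r1:4,r2:Mul1,r3:7
  c6: issue MUL r3<-Mul2  regs: r0:Add1,r1:4,r2:Mul1,r3:Mul2
  c7: CDB Add2=-5; issue SUB r3<-Add2  regs: r0:Add1,r1:4,r2:Mul1,r3:Add2
  c8: CDB Add3=14  regs: r0:Add1,r1:4,r2:Mul1,r3:Add2
  c9: -  regs: r0:Add1,r1:4,r2:Mul1,r3:Add2
  c10: -  regs: r0:Add1,r1:4,r2:Mul1,r3:Add2
  c11: -  regs: r0:Add1,r1:4,r2:Mul1,r3:Add2
  c12: -  regs: r0:Add1,r1:4,r2:Mul1,r3:Add2
  c13: CDB Mul1=56  regs: r0:Add1,r1:4,r2:56,r3:Add2
  c14: -  regs: r0:Add1,r1:4,r2:56,r3:Add2
  c15: -  regs: r0:Add1,r1:4,r2:56,r3:Add2
  c16: CDB Add1=62  regs: r0:62,r1:4,r2:56,r3:Add2
  c17: -  regs: r0:62,r1:4,r2:56,r3:Add2
  c18: -  regs: r0:62,r1:4,r2:56,r3:Add2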